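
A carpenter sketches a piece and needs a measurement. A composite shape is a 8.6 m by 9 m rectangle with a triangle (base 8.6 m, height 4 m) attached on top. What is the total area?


Composite shape: rectangle + triangle
Rectangle area = 8.6 * 9 = 77.4
Triangle area = 0.5 * 8.6 * 4 = 17.2
Total = 77.4 + 17.2
Total = 94.6
94.6 m^2


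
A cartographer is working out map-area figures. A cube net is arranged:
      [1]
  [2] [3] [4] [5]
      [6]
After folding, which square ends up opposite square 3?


Net: cross layout. Take square 3 as the base (bottom).
Fold the four squares in the horizontal row up around 3: 2 -> left, 4 -> right, 5 wraps to the top.
Fold 1 and 6 up from 3: 1 -> back, 6 -> front.
Opposite pairs are therefore: (1, 6), (2, 4), (3, 5).
Face 3 is opposite face 5.
face 5


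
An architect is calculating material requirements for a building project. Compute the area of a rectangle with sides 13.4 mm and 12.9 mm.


Shape: rectangle
Length l = 13.4 mm, Width w = 12.9 mm
Formula: A = l * w
A = 13.4 * 12.9
A = 172.86
172.86 mm^2


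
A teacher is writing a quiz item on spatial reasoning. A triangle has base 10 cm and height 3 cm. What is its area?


Shape: triangle
Base b = 10 cm, Height h = 3 cm
Formula: A = (1/2) * b * h
A = 0.5 * 10 * 3
A = 0.5 * 30
A = 15
15 cm^2


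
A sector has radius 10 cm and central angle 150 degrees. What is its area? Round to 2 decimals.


Shape: circular sector
Radius r = 10 cm, Angle = 150 degrees
Formula: A = (angle/360) * pi * r^2
r^2 = 100
Fraction of circle = 150/360
A = (150/360) * pi * 100
A = 41.666667 * pi
A = 130.9
130.9 cm^2


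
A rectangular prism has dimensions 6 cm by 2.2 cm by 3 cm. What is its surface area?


Shape: rectangular prism
l = 6 cm, w = 2.2 cm, h = 3 cm
Formula: SA = 2(lw + lh + wh)
lw = 13.2, lh = 18, wh = 6.6
lw + lh + wh = 37.8
SA = 2 * 37.8
SA = 75.6
75.6 cm^2


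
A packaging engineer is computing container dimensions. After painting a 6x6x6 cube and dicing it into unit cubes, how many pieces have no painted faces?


Large cube: 6 x 6 x 6, cut into unit cubes.
n = 6, so n - 2 = 4
Unpainted cubes form the interior (n - 2)^3 block.
(n - 2)^3 = 4^3 = 64
64 unit cubes


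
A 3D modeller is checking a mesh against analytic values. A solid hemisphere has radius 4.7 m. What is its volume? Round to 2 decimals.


Shape: hemisphere (half of a sphere)
Radius r = 4.7 m
Formula: V = (1/2) * (4/3) * pi * r^3 = (2/3) * pi * r^3
r^3 = 103.823
(2/3) * 103.823 = 69.215333
V = 69.215333 * pi
V = 217.45
217.45 m^3


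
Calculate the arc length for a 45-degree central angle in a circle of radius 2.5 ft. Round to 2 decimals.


Shape: circular arc
Radius r = 2.5 ft, Angle = 45 degrees
Formula: L = (angle/360) * 2 * pi * r
2 * pi * r = 5 * pi
L = (45/360) * 5 * pi
L = 0.625 * pi
L = 1.96
1.96 ft


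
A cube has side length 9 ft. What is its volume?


Shape: cube
Side s = 9 ft
Formula: V = s^3
V = 9 * 9 * 9
V = 81 * 9
V = 729
729 ft^3


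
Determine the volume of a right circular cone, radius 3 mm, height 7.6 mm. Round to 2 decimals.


Shape: cone
Radius r = 3 mm, Height h = 7.6 mm
Formula: V = (1/3) * pi * r^2 * h
r^2 = 9
pi * r^2 * h = pi * 9 * 7.6 = 68.4 * pi
V = 68.4 * pi / 3
V = 71.63
71.63 mm^3


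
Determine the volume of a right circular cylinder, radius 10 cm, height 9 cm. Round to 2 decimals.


Shape: cylinder
Radius r = 10 cm, Height h = 9 cm
Formula: V = pi * r^2 * h
r^2 = 100
V = pi * 100 * 9
V = 900 * pi
V = 2827.43
2827.43 cm^3


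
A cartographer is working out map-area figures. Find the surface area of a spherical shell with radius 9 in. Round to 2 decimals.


Shape: sphere
Radius r = 9 in
Formula: SA = 4 * pi * r^2
r^2 = 81
SA = 4 * pi * 81
SA = 324 * pi
SA = 1017.88
1017.88 in^2


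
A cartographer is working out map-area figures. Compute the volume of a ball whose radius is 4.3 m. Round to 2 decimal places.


Shape: sphere
Radius r = 4.3 m
Formula: V = (4/3) * pi * r^3
r^3 = 79.507
(4/3) * 79.507 = 106.009333
V = 106.009333 * pi
V = 333.04
333.04 m^3


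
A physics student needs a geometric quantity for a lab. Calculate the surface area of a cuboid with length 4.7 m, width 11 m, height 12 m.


Shape: rectangular prism
l = 4.7 m, w = 11 m, h = 12 m
Formula: SA = 2(lw + lh + wh)
lw = 51.7, lh = 56.4, wh = 132
lw + lh + wh = 240.1
SA = 2 * 240.1
SA = 480.2
480.2 m^2


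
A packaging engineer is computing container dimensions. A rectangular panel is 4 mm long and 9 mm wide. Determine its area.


Shape: rectangle
Length l = 4 mm, Width w = 9 mm
Formula: A = l * w
A = 4 * 9
A = 36
36 mm^2


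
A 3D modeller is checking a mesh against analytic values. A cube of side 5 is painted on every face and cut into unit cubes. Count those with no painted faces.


Large cube: 5 x 5 x 5, cut into unit cubes.
n = 5, so n - 2 = 3
Unpainted cubes form the interior (n - 2)^3 block.
(n - 2)^3 = 3^3 = 27
27 unit cubes


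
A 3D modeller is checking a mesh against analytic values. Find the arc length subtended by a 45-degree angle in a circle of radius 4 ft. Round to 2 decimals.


Shape: circular arc
Radius r = 4 ft, Angle = 45 degrees
Formula: L = (angle/360) * 2 * pi * r
2 * pi * r = 8 * pi
L = (45/360) * 8 * pi
L = 1 * pi
L = 3.14
3.14 ft


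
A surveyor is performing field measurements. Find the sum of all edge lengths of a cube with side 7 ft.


Shape: cube
Side s = 7 ft
A cube has 12 edges, all equal.
Formula: total edge length = 12 * s
Total = 12 * 7
Total = 84
84 ft


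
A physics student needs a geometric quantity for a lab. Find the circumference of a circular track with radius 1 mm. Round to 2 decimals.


Shape: circle
Radius r = 1 mm
Formula: C = 2 * pi * r
C = 2 * pi * 1
C = 2 * pi
C = 6.28
6.28 mm


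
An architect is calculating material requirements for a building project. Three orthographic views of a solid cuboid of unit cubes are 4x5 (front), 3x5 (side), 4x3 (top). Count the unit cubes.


Orthographic views of a solid rectangular block:
Front view 4 x 5 -> length = 4, height = 5
Side view 3 x 5 -> width = 3, height = 5 (consistent)
Top view 4 x 3 -> confirms length = 4, width = 3
The block is 4 x 3 x 5.
Total unit cubes = 4 * 3 * 5 = 60
60 unit cubes


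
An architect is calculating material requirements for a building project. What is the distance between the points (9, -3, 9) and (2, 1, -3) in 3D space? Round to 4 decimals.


3D distance between two points
P1 = (9, -3, 9), P2 = (2, 1, -3)
Formula: d = sqrt((x2-x1)^2 + (y2-y1)^2 + (z2-z1)^2)
dx = 2 - 9 = -7
dy = 1 - -3 = 4
dz = -3 - 9 = -12
dx^2 + dy^2 + dz^2 = 49 + 16 + 144 = 209
d = sqrt(209)
d = 14.4568
14.4568 units


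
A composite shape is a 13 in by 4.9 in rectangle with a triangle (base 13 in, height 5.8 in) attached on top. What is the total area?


Composite shape: rectangle + triangle
Rectangle area = 13 * 4.9 = 63.7
Triangle area = 0.5 * 13 * 5.8 = 37.7
Total = 63.7 + 37.7
Total = 101.4
101.4 in^2


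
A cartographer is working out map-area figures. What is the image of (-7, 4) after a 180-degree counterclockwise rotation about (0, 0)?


Transformation: rotation about the origin
Original point: (-7, 4)
Rule for 180 deg: (x, y) -> (-x, -y)
Apply: (-7, 4) -> (7, -4)
(7, -4)


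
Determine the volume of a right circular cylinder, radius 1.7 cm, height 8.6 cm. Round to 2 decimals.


Shape: cylinder
Radius r = 1.7 cm, Height h = 8.6 cm
Formula: V = pi * r^2 * h
r^2 = 2.89
V = pi * 2.89 * 8.6
V = 24.854 * pi
V = 78.08
78.08 cm^3


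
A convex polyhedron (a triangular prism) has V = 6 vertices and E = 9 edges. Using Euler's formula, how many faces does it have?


Polyhedron: triangular prism
Euler's formula for convex polyhedra: V - E + F = 2
Given: V = 6 vertices and E = 9 edges
Solve for F:
F = 2 + E - V = 2 + 9 - 6 = 5
5 faces


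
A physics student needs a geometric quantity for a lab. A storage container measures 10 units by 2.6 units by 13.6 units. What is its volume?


Shape: rectangular prism
l = 10 units, w = 2.6 units, h = 13.6 units
Formula: V = l * w * h
V = 10 * 2.6 * 13.6
V = 26 * 13.6
V = 353.6
353.6 units^3


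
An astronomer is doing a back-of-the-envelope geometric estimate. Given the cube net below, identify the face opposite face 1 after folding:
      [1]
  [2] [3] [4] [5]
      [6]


Net: cross layout. Take square 3 as the base (bottom).
Fold the four squares in the horizontal row up around 3: 2 -> left, 4 -> right, 5 wraps to the top.
Fold 1 and 6 up from 3: 1 -> back, 6 -> front.
Opposite pairs are therefore: (1, 6), (2, 4), (3, 5).
Face 1 is opposite face 6.
face 6


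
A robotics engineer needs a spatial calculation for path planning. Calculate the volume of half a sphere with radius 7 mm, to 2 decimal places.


Shape: hemisphere (half of a sphere)
Radius r = 7 mm
Formula: V = (1/2) * (4/3) * pi * r^3 = (2/3) * pi * r^3
r^3 = 343
(2/3) * 343 = 228.666667
V = 228.666667 * pi
V = 718.38
718.38 mm^3


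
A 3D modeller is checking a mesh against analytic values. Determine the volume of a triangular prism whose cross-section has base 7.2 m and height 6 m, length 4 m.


Shape: triangular prism
Triangle base = 7.2 m, triangle height = 6 m, prism length L = 4 m
Formula: V = (1/2 * b * h_tri) * L
Cross-section area = 0.5 * 7.2 * 6 = 21.6
V = 21.6 * 4
V = 86.4
86.4 m^3


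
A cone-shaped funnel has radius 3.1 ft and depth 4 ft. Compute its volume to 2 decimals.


Shape: cone
Radius r = 3.1 ft, Height h = 4 ft
Formula: V = (1/3) * pi * r^2 * h
r^2 = 9.61
pi * r^2 * h = pi * 9.61 * 4 = 38.44 * pi
V = 38.44 * pi / 3
V = 40.25
40.25 ft^3


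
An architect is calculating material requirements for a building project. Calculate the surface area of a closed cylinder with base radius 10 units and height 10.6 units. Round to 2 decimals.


Shape: closed cylinder
Radius r = 10 units, Height h = 10.6 units
Formula: SA = 2*pi*r^2 + 2*pi*r*h = 2*pi*r*(r + h)
r + h = 20.6
2 * r * (r + h) = 2 * 10 * 20.6 = 412
SA = 412 * pi
SA = 1294.34
1294.34 units^2


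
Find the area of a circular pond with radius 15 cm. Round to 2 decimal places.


Shape: circle
Radius r = 15 cm
Formula: A = pi * r^2
r^2 = 15^2 = 225
A = pi * 225
A = 706.86
706.86 cm^2


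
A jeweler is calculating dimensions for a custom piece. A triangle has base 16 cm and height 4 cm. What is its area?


Shape: triangle
Base b = 16 cm, Height h = 4 cm
Formula: A = (1/2) * b * h
A = 0.5 * 16 * 4
A = 0.5 * 64
A = 32
32 cm^2


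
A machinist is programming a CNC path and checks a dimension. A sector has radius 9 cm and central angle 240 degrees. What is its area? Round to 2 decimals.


Shape: circular sector
Radius r = 9 cm, Angle = 240 degrees
Formula: A = (angle/360) * pi * r^2
r^2 = 81
Fraction of circle = 240/360
A = (240/360) * pi * 81
A = 54 * pi
A = 169.65
169.65 cm^2


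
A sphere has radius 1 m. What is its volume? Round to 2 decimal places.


Shape: sphere
Radius r = 1 m
Formula: V = (4/3) * pi * r^3
r^3 = 1
(4/3) * 1 = 1.333333
V = 1.333333 * pi
V = 4.19
4.19 m^3


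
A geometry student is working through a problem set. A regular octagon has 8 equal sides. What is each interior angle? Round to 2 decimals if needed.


Shape: regular octagon (8 sides)
Formula: interior angle = (n - 2) * 180 / n
(n - 2) = 6
(n - 2) * 180 = 1080
angle = 1080 / 8
angle = 135
135 degrees


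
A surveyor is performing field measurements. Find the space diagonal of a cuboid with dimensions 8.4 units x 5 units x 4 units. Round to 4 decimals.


Shape: rectangular box (space diagonal)
l = 8.4 units, w = 5 units, h = 4 units
Visualize: the diagonal of the base, then a right triangle with that diagonal and the height.
Formula: d = sqrt(l^2 + w^2 + h^2)
l^2 + w^2 + h^2 = 70.56 + 25 + 16 = 111.56
d = sqrt(111.56)
d = 10.5622
10.5622 units


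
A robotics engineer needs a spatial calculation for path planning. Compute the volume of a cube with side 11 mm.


Shape: cube
Side s = 11 mm
Formula: V = s^3
V = 11 * 11 * 11
V = 121 * 11
V = 1331
1331 mm^3


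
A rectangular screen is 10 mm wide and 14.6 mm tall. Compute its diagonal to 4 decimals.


Shape: rectangle (diagonal via Pythagoras)
Sides: 10 mm and 14.6 mm
Formula: d = sqrt(l^2 + w^2)
l^2 = 100, w^2 = 213.16
l^2 + w^2 = 313.16
d = sqrt(313.16)
d = 17.6963
17.6963 mm


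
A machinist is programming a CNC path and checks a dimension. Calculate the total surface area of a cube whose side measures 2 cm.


Shape: cube
Side s = 2 cm
A cube has 6 square faces.
Formula: SA = 6 * s^2
s^2 = 4
SA = 6 * 4
SA = 24
24 cm^2


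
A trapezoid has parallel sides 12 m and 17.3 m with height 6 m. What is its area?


Shape: trapezoid
Parallel sides a = 12 m, b = 17.3 m; Height h = 6 m
Formula: A = (a + b) * h / 2
a + b = 12 + 17.3 = 29.3
A = 29.3 * 6 / 2
A = 175.8 / 2
A = 87.9
87.9 m^2


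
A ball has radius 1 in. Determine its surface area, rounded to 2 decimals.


Shape: sphere
Radius r = 1 in
Formula: SA = 4 * pi * r^2
r^2 = 1
SA = 4 * pi * 1
SA = 4 * pi
SA = 12.57
12.57 in^2


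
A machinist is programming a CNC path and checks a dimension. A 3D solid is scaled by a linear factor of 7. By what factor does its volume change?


Linear scale factor k = 7
Rule: under a linear scaling by k, volumes scale by k^3.
k^3 = 7 * 7 * 7
k^3 = 49 * 7
k^3 = 343
Volume scales by a factor of 343.
343 (dimensionless)


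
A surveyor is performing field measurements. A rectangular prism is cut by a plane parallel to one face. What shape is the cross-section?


Solid: rectangular prism
Cutting plane: parallel to one face
Visualize the intersection of the plane with the solid's surface.
The boundary of the cut region is a rectangle.
rectangle


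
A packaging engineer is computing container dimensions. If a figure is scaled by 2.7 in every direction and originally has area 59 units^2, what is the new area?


Linear scale factor k = 2.7
Original area = 59 units^2
Rule: under a linear scaling by k, areas scale by k^2.
k^2 = 2.7^2 = 7.29
New area = 59 * 7.29
New area = 430.11
430.11 units^2


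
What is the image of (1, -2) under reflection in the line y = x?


Transformation: reflection
Original point: (1, -2)
Rule for reflection over y = x: (x, y) -> (y, x)
Apply: (1, -2) -> (-2, 1)
(-2, 1)


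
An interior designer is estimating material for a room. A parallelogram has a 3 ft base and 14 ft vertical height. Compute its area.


Shape: parallelogram
Base b = 3 ft, Height h = 14 ft
Formula: A = b * h
A = 3 * 14
A = 42
42 ft^2


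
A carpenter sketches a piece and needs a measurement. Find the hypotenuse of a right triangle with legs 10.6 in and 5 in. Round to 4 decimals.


Shape: right triangle
Legs a = 10.6 in, b = 5 in
Formula: c = sqrt(a^2 + b^2)
a^2 = 112.36, b^2 = 25
a^2 + b^2 = 137.36
c = sqrt(137.36)
c = 11.7201
11.7201 in


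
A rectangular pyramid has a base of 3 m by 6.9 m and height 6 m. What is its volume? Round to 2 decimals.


Shape: rectangular pyramid
Base: 3 m x 6.9 m, Height h = 6 m
Formula: V = (1/3) * base_area * h
base_area = 3 * 6.9 = 20.7
base_area * h = 20.7 * 6 = 124.2
V = 124.2 / 3
V = 41.4
41.4 m^3


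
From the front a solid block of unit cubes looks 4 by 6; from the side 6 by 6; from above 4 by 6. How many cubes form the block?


Orthographic views of a solid rectangular block:
Front view 4 x 6 -> length = 4, height = 6
Side view 6 x 6 -> width = 6, height = 6 (consistent)
Top view 4 x 6 -> confirms length = 4, width = 6
The block is 4 x 6 x 6.
Total unit cubes = 4 * 6 * 6 = 144
144 unit cubes


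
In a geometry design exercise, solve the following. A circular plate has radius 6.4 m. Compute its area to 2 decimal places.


Shape: circle
Radius r = 6.4 m
Formula: A = pi * r^2
r^2 = 6.4^2 = 40.96
A = pi * 40.96
A = 128.68
128.68 m^2


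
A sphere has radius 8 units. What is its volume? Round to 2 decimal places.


Shape: sphere
Radius r = 8 units
Formula: V = (4/3) * pi * r^3
r^3 = 512
(4/3) * 512 = 682.666667
V = 682.666667 * pi
V = 2144.66
2144.66 units^3


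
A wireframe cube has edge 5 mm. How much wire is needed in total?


Shape: cube
Side s = 5 mm
A cube has 12 edges, all equal.
Formula: total edge length = 12 * s
Total = 12 * 5
Total = 60
60 mm


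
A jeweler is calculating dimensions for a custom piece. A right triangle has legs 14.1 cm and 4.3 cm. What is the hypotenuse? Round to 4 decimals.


Shape: right triangle
Legs a = 14.1 cm, b = 4.3 cm
Formula: c = sqrt(a^2 + b^2)
a^2 = 198.81, b^2 = 18.49
a^2 + b^2 = 217.3
c = sqrt(217.3)
c = 14.7411
14.7411 cm


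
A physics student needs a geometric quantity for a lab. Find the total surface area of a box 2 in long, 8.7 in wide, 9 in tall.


Shape: rectangular prism
l = 2 in, w = 8.7 in, h = 9 in
Formula: SA = 2(lw + lh + wh)
lw = 17.4, lh = 18, wh = 78.3
lw + lh + wh = 113.7
SA = 2 * 113.7
SA = 227.4
227.4 in^2


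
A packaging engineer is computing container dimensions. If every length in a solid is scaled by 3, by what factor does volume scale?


Linear scale factor k = 3
Rule: under a linear scaling by k, volumes scale by k^3.
k^3 = 3 * 3 * 3
k^3 = 9 * 3
k^3 = 27
Volume scales by a factor of 27.
27 (dimensionless)


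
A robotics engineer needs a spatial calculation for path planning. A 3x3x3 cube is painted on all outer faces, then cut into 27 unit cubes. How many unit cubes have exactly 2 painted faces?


Large cube: 3 x 3 x 3, cut into unit cubes.
n = 3, so n - 2 = 1
Cubes with 2 painted faces lie along the edges, excluding corners.
A cube has 12 edges; each contributes (n - 2) = 1 such cubes.
Count = 12 * 1 = 12
12 unit cubes


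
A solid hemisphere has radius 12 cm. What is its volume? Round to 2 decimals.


Shape: hemisphere (half of a sphere)
Radius r = 12 cm
Formula: V = (1/2) * (4/3) * pi * r^3 = (2/3) * pi * r^3
r^3 = 1728
(2/3) * 1728 = 1152
V = 1152 * pi
V = 3619.11
3619.11 cm^3


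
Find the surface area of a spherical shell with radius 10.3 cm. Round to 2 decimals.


Shape: sphere
Radius r = 10.3 cm
Formula: SA = 4 * pi * r^2
r^2 = 106.09
SA = 4 * pi * 106.09
SA = 424.36 * pi
SA = 1333.17
1333.17 cm^2


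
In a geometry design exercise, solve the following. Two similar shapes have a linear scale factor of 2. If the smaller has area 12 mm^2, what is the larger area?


Linear scale factor k = 2
Original area = 12 mm^2
Rule: under a linear scaling by k, areas scale by k^2.
k^2 = 2^2 = 4
New area = 12 * 4
New area = 48
48 mm^2


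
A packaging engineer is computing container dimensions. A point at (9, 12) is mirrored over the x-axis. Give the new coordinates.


Transformation: reflection
Original point: (9, 12)
Rule for reflection over the x-axis: (x, y) -> (x, -y)
Apply: (9, 12) -> (9, -12)
(9, -12)


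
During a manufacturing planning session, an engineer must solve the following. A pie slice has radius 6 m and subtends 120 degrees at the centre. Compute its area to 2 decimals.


Shape: circular sector
Radius r = 6 m, Angle = 120 degrees
Formula: A = (angle/360) * pi * r^2
r^2 = 36
Fraction of circle = 120/360
A = (120/360) * pi * 36
A = 12 * pi
A = 37.7
37.7 m^2


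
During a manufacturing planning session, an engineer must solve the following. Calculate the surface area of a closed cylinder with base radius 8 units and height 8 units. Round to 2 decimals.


Shape: closed cylinder
Radius r = 8 units, Height h = 8 units
Formula: SA = 2*pi*r^2 + 2*pi*r*h = 2*pi*r*(r + h)
r + h = 16
2 * r * (r + h) = 2 * 8 * 16 = 256
SA = 256 * pi
SA = 804.25
804.25 units^2


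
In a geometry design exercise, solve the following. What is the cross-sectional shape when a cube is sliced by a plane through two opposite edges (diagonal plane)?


Solid: cube
Cutting plane: through two opposite edges (diagonal plane)
Visualize the intersection of the plane with the solid's surface.
The boundary of the cut region is a rectangle.
rectangle


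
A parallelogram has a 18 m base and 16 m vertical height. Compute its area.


Shape: parallelogram
Base b = 18 m, Height h = 16 m
Formula: A = b * h
A = 18 * 16
A = 288
288 m^2


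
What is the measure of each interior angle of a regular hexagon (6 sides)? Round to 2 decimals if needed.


Shape: regular hexagon (6 sides)
Formula: interior angle = (n - 2) * 180 / n
(n - 2) = 4
(n - 2) * 180 = 720
angle = 720 / 6
angle = 120
120 degrees


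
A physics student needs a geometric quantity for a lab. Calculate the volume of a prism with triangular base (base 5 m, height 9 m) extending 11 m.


Shape: triangular prism
Triangle base = 5 m, triangle height = 9 m, prism length L = 11 m
Formula: V = (1/2 * b * h_tri) * L
Cross-section area = 0.5 * 5 * 9 = 22.5
V = 22.5 * 11
V = 247.5
247.5 m^3


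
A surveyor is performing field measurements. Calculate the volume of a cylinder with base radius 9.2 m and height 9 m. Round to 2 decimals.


Shape: cylinder
Radius r = 9.2 m, Height h = 9 m
Formula: V = pi * r^2 * h
r^2 = 84.64
V = pi * 84.64 * 9
V = 761.76 * pi
V = 2393.14
2393.14 m^3


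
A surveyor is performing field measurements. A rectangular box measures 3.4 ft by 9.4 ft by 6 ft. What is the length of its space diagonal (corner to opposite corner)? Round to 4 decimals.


Shape: rectangular box (space diagonal)
l = 3.4 ft, w = 9.4 ft, h = 6 ft
Visualize: the diagonal of the base, then a right triangle with that diagonal and the height.
Formula: d = sqrt(l^2 + w^2 + h^2)
l^2 + w^2 + h^2 = 11.56 + 88.36 + 36 = 135.92
d = sqrt(135.92)
d = 11.6585
11.6585 ft


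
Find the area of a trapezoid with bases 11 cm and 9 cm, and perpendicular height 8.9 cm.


Shape: trapezoid
Parallel sides a = 11 cm, b = 9 cm; Height h = 8.9 cm
Formula: A = (a + b) * h / 2
a + b = 11 + 9 = 20
A = 20 * 8.9 / 2
A = 178 / 2
A = 89
89 cm^2


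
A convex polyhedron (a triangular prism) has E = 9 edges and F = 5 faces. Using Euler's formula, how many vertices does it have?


Polyhedron: triangular prism
Euler's formula for convex polyhedra: V - E + F = 2
Given: E = 9 edges and F = 5 faces
Solve for V:
V = 2 + E - F = 2 + 9 - 5 = 6
6 vertices


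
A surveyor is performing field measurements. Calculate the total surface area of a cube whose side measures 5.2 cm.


Shape: cube
Side s = 5.2 cm
A cube has 6 square faces.
Formula: SA = 6 * s^2
s^2 = 27.04
SA = 6 * 27.04
SA = 162.24
162.24 cm^2


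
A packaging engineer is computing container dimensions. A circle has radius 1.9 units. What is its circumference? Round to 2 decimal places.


Shape: circle
Radius r = 1.9 units
Formula: C = 2 * pi * r
C = 2 * pi * 1.9
C = 3.8 * pi
C = 11.94
11.94 units


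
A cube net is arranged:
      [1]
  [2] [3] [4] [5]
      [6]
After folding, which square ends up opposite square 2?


Net: cross layout. Take square 3 as the base (bottom).
Fold the four squares in the horizontal row up around 3: 2 -> left, 4 -> right, 5 wraps to the top.
Fold 1 and 6 up from 3: 1 -> back, 6 -> front.
Opposite pairs are therefore: (1, 6), (2, 4), (3, 5).
Face 2 is opposite face 4.
face 4


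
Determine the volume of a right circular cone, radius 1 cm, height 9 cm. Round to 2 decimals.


Shape: cone
Radius r = 1 cm, Height h = 9 cm
Formula: V = (1/3) * pi * r^2 * h
r^2 = 1
pi * r^2 * h = pi * 1 * 9 = 9 * pi
V = 9 * pi / 3
V = 9.42
9.42 cm^3


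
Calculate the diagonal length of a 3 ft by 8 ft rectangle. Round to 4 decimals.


Shape: rectangle (diagonal via Pythagoras)
Sides: 3 ft and 8 ft
Formula: d = sqrt(l^2 + w^2)
l^2 = 9, w^2 = 64
l^2 + w^2 = 73
d = sqrt(73)
d = 8.544
8.544 ft


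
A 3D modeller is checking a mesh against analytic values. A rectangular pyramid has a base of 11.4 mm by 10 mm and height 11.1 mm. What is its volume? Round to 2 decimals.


Shape: rectangular pyramid
Base: 11.4 mm x 10 mm, Height h = 11.1 mm
Formula: V = (1/3) * base_area * h
base_area = 11.4 * 10 = 114
base_area * h = 114 * 11.1 = 1265.4
V = 1265.4 / 3
V = 421.8
421.8 mm^3


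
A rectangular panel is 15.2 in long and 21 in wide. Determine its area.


Shape: rectangle
Length l = 15.2 in, Width w = 21 in
Formula: A = l * w
A = 15.2 * 21
A = 319.2
319.2 in^2


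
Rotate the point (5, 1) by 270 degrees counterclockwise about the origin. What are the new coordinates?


Transformation: rotation about the origin
Original point: (5, 1)
Rule for 270 deg counterclockwise: (x, y) -> (y, -x)
Apply: (5, 1) -> (1, -5)
(1, -5)


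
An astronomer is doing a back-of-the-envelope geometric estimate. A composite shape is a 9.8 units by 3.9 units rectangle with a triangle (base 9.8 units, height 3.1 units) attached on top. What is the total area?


Composite shape: rectangle + triangle
Rectangle area = 9.8 * 3.9 = 38.22
Triangle area = 0.5 * 9.8 * 3.1 = 15.19
Total = 38.22 + 15.19
Total = 53.41
53.41 units^2


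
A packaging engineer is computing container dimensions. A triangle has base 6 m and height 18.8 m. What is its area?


Shape: triangle
Base b = 6 m, Height h = 18.8 m
Formula: A = (1/2) * b * h
A = 0.5 * 6 * 18.8
A = 0.5 * 112.8
A = 56.4
56.4 m^2


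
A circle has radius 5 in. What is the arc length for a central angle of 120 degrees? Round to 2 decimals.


Shape: circular arc
Radius r = 5 in, Angle = 120 degrees
Formula: L = (angle/360) * 2 * pi * r
2 * pi * r = 10 * pi
L = (120/360) * 10 * pi
L = 3.333333 * pi
L = 10.47
10.47 in


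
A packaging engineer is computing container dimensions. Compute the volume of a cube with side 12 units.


Shape: cube
Side s = 12 units
Formula: V = s^3
V = 12 * 12 * 12
V = 144 * 12
V = 1728
1728 units^3


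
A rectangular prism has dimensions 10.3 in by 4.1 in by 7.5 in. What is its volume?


Shape: rectangular prism
l = 10.3 in, w = 4.1 in, h = 7.5 in
Formula: V = l * w * h
V = 10.3 * 4.1 * 7.5
V = 42.23 * 7.5
V = 316.725
316.725 in^3


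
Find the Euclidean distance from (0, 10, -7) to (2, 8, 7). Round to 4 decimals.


3D distance between two points
P1 = (0, 10, -7), P2 = (2, 8, 7)
Formula: d = sqrt((x2-x1)^2 + (y2-y1)^2 + (z2-z1)^2)
dx = 2 - 0 = 2
dy = 8 - 10 = -2
dz = 7 - -7 = 14
dx^2 + dy^2 + dz^2 = 4 + 4 + 196 = 204
d = sqrt(204)
d = 14.2829
14.2829 units


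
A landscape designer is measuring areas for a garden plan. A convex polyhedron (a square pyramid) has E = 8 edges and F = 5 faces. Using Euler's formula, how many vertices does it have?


Polyhedron: square pyramid
Euler's formula for convex polyhedra: V - E + F = 2
Given: E = 8 edges and F = 5 faces
Solve for V:
V = 2 + E - F = 2 + 8 - 5 = 5
5 vertices


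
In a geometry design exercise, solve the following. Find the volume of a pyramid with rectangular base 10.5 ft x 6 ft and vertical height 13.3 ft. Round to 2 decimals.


Shape: rectangular pyramid
Base: 10.5 ft x 6 ft, Height h = 13.3 ft
Formula: V = (1/3) * base_area * h
base_area = 10.5 * 6 = 63
base_area * h = 63 * 13.3 = 837.9
V = 837.9 / 3
V = 279.3
279.3 ft^3


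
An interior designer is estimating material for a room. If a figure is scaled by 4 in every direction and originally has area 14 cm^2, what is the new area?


Linear scale factor k = 4
Original area = 14 cm^2
Rule: under a linear scaling by k, areas scale by k^2.
k^2 = 4^2 = 16
New area = 14 * 16
New area = 224
224 cm^2


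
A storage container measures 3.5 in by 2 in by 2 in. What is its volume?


Shape: rectangular prism
l = 3.5 in, w = 2 in, h = 2 in
Formula: V = l * w * h
V = 3.5 * 2 * 2
V = 7 * 2
V = 14
14 in^3


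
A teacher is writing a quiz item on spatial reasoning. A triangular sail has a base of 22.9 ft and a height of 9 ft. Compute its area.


Shape: triangle
Base b = 22.9 ft, Height h = 9 ft
Formula: A = (1/2) * b * h
A = 0.5 * 22.9 * 9
A = 0.5 * 206.1
A = 103.05
103.05 ft^2


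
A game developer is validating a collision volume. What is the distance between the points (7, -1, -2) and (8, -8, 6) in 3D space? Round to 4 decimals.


3D distance between two points
P1 = (7, -1, -2), P2 = (8, -8, 6)
Formula: d = sqrt((x2-x1)^2 + (y2-y1)^2 + (z2-z1)^2)
dx = 8 - 7 = 1
dy = -8 - -1 = -7
dz = 6 - -2 = 8
dx^2 + dy^2 + dz^2 = 1 + 49 + 64 = 114
d = sqrt(114)
d = 10.6771
10.6771 units


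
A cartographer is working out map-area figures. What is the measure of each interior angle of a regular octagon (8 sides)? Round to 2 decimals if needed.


Shape: regular octagon (8 sides)
Formula: interior angle = (n - 2) * 180 / n
(n - 2) = 6
(n - 2) * 180 = 1080
angle = 1080 / 8
angle = 135
135 degrees


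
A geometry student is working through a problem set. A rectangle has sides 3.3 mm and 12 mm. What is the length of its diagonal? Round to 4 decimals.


Shape: rectangle (diagonal via Pythagoras)
Sides: 3.3 mm and 12 mm
Formula: d = sqrt(l^2 + w^2)
l^2 = 10.89, w^2 = 144
l^2 + w^2 = 154.89
d = sqrt(154.89)
d = 12.4455
12.4455 mm


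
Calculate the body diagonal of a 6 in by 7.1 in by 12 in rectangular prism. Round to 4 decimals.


Shape: rectangular box (space diagonal)
l = 6 in, w = 7.1 in, h = 12 in
Visualize: the diagonal of the base, then a right triangle with that diagonal and the height.
Formula: d = sqrt(l^2 + w^2 + h^2)
l^2 + w^2 + h^2 = 36 + 50.41 + 144 = 230.41
d = sqrt(230.41)
d = 15.1793
15.1793 in


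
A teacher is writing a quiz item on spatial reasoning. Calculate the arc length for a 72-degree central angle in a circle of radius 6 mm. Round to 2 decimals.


Shape: circular arc
Radius r = 6 mm, Angle = 72 degrees
Formula: L = (angle/360) * 2 * pi * r
2 * pi * r = 12 * pi
L = (72/360) * 12 * pi
L = 2.4 * pi
L = 7.54
7.54 mm


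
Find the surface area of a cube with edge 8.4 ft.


Shape: cube
Side s = 8.4 ft
A cube has 6 square faces.
Formula: SA = 6 * s^2
s^2 = 70.56
SA = 6 * 70.56
SA = 423.36
423.36 ft^2


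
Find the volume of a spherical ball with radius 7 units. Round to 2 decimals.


Shape: sphere
Radius r = 7 units
Formula: V = (4/3) * pi * r^3
r^3 = 343
(4/3) * 343 = 457.333333
V = 457.333333 * pi
V = 1436.76
1436.76 units^3


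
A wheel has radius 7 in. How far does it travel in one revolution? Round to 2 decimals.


Shape: circle
Radius r = 7 in
Formula: C = 2 * pi * r
C = 2 * pi * 7
C = 14 * pi
C = 43.98
43.98 in


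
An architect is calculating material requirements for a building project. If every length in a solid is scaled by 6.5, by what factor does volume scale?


Linear scale factor k = 6.5
Rule: under a linear scaling by k, volumes scale by k^3.
k^3 = 6.5 * 6.5 * 6.5
k^3 = 42.25 * 6.5
k^3 = 274.625
Volume scales by a factor of 274.625.
274.625 (dimensionless)


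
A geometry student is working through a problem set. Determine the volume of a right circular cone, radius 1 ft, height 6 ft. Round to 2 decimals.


Shape: cone
Radius r = 1 ft, Height h = 6 ft
Formula: V = (1/3) * pi * r^2 * h
r^2 = 1
pi * r^2 * h = pi * 1 * 6 = 6 * pi
V = 6 * pi / 3
V = 6.28
6.28 ft^3


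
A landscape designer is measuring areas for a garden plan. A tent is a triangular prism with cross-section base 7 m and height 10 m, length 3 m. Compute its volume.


Shape: triangular prism
Triangle base = 7 m, triangle height = 10 m, prism length L = 3 m
Formula: V = (1/2 * b * h_tri) * L
Cross-section area = 0.5 * 7 * 10 = 35
V = 35 * 3
V = 105
105 m^3


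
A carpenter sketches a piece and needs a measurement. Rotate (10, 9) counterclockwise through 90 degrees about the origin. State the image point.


Transformation: rotation about the origin
Original point: (10, 9)
Rule for 90 deg counterclockwise: (x, y) -> (-y, x)
Apply: (10, 9) -> (-9, 10)
(-9, 10)


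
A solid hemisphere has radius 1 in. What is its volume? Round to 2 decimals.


Shape: hemisphere (half of a sphere)
Radius r = 1 in
Formula: V = (1/2) * (4/3) * pi * r^3 = (2/3) * pi * r^3
r^3 = 1
(2/3) * 1 = 0.666667
V = 0.666667 * pi
V = 2.09
2.09 in^3


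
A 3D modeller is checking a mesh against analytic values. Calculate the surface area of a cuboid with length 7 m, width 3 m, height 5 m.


Shape: rectangular prism
l = 7 m, w = 3 m, h = 5 m
Formula: SA = 2(lw + lh + wh)
lw = 21, lh = 35, wh = 15
lw + lh + wh = 71
SA = 2 * 71
SA = 142
142 m^2


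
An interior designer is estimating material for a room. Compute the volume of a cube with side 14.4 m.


Shape: cube
Side s = 14.4 m
Formula: V = s^3
V = 14.4 * 14.4 * 14.4
V = 207.36 * 14.4
V = 2985.984
2985.984 m^3


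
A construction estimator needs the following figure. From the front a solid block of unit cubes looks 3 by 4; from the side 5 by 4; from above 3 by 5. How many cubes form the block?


Orthographic views of a solid rectangular block:
Front view 3 x 4 -> length = 3, height = 4
Side view 5 x 4 -> width = 5, height = 4 (consistent)
Top view 3 x 5 -> confirms length = 3, width = 5
The block is 3 x 5 x 4.
Total unit cubes = 3 * 5 * 4 = 60
60 unit cubes


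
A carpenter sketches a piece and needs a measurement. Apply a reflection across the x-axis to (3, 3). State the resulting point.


Transformation: reflection
Original point: (3, 3)
Rule for reflection over the x-axis: (x, y) -> (x, -y)
Apply: (3, 3) -> (3, -3)
(3, -3)


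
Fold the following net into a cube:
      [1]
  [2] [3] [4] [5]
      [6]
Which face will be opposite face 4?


Net: cross layout. Take square 3 as the base (bottom).
Fold the four squares in the horizontal row up around 3: 2 -> left, 4 -> right, 5 wraps to the top.
Fold 1 and 6 up from 3: 1 -> back, 6 -> front.
Opposite pairs are therefore: (1, 6), (2, 4), (3, 5).
Face 4 is opposite face 2.
face 2


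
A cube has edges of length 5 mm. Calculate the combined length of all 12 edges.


Shape: cube
Side s = 5 mm
A cube has 12 edges, all equal.
Formula: total edge length = 12 * s
Total = 12 * 5
Total = 60
60 mm


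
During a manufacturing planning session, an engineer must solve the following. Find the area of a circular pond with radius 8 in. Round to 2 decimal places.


Shape: circle
Radius r = 8 in
Formula: A = pi * r^2
r^2 = 8^2 = 64
A = pi * 64
A = 201.06
201.06 in^2


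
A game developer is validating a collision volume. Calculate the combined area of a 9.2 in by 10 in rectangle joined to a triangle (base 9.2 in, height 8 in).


Composite shape: rectangle + triangle
Rectangle area = 9.2 * 10 = 92
Triangle area = 0.5 * 9.2 * 8 = 36.8
Total = 92 + 36.8
Total = 128.8
128.8 in^2


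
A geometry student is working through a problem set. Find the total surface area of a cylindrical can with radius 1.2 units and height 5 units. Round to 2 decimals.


Shape: closed cylinder
Radius r = 1.2 units, Height h = 5 units
Formula: SA = 2*pi*r^2 + 2*pi*r*h = 2*pi*r*(r + h)
r + h = 6.2
2 * r * (r + h) = 2 * 1.2 * 6.2 = 14.88
SA = 14.88 * pi
SA = 46.75
46.75 units^2


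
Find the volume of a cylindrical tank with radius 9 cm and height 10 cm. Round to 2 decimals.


Shape: cylinder
Radius r = 9 cm, Height h = 10 cm
Formula: V = pi * r^2 * h
r^2 = 81
V = pi * 81 * 10
V = 810 * pi
V = 2544.69
2544.69 cm^3


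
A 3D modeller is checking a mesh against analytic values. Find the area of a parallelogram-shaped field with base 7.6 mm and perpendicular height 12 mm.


Shape: parallelogram
Base b = 7.6 mm, Height h = 12 mm
Formula: A = b * h
A = 7.6 * 12
A = 91.2
91.2 mm^2


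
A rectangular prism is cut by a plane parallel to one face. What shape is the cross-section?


Solid: rectangular prism
Cutting plane: parallel to one face
Visualize the intersection of the plane with the solid's surface.
The boundary of the cut region is a rectangle.
rectangle


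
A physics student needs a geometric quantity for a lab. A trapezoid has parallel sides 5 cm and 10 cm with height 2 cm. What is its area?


Shape: trapezoid
Parallel sides a = 5 cm, b = 10 cm; Height h = 2 cm
Formula: A = (a + b) * h / 2
a + b = 5 + 10 = 15
A = 15 * 2 / 2
A = 30 / 2
A = 15
15 cm^2


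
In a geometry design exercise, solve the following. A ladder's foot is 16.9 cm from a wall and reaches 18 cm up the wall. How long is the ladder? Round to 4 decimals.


Shape: right triangle
Legs a = 16.9 cm, b = 18 cm
Formula: c = sqrt(a^2 + b^2)
a^2 = 285.61, b^2 = 324
a^2 + b^2 = 609.61
c = sqrt(609.61)
c = 24.6903
24.6903 cm


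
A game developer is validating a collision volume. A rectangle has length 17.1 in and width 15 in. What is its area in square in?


Shape: rectangle
Length l = 17.1 in, Width w = 15 in
Formula: A = l * w
A = 17.1 * 15
A = 256.5
256.5 in^2


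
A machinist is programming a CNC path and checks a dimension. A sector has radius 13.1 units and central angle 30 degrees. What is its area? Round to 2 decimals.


Shape: circular sector
Radius r = 13.1 units, Angle = 30 degrees
Formula: A = (angle/360) * pi * r^2
r^2 = 171.61
Fraction of circle = 30/360
A = (30/360) * pi * 171.61
A = 14.300833 * pi
A = 44.93
44.93 units^2


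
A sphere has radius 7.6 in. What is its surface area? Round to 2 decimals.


Shape: sphere
Radius r = 7.6 in
Formula: SA = 4 * pi * r^2
r^2 = 57.76
SA = 4 * pi * 57.76
SA = 231.04 * pi
SA = 725.83
725.83 in^2


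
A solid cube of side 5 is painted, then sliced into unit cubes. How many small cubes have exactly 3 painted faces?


Large cube: 5 x 5 x 5, cut into unit cubes.
Cubes with 3 painted faces are at the corners. A cube always has 8 corners.
Count = 8
8 unit cubes


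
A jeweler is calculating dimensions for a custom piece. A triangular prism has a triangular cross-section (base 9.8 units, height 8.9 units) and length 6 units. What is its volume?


Shape: triangular prism
Triangle base = 9.8 units, triangle height = 8.9 units, prism length L = 6 units
Formula: V = (1/2 * b * h_tri) * L
Cross-section area = 0.5 * 9.8 * 8.9 = 43.61
V = 43.61 * 6
V = 261.66
261.66 units^3


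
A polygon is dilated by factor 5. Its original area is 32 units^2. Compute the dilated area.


Linear scale factor k = 5
Original area = 32 units^2
Rule: under a linear scaling by k, areas scale by k^2.
k^2 = 5^2 = 25
New area = 32 * 25
New area = 800
800 units^2


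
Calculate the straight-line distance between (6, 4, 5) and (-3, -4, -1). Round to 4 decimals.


3D distance between two points
P1 = (6, 4, 5), P2 = (-3, -4, -1)
Formula: d = sqrt((x2-x1)^2 + (y2-y1)^2 + (z2-z1)^2)
dx = -3 - 6 = -9
dy = -4 - 4 = -8
dz = -1 - 5 = -6
dx^2 + dy^2 + dz^2 = 81 + 64 + 36 = 181
d = sqrt(181)
d = 13.4536
13.4536 units


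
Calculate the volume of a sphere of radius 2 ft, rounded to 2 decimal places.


Shape: sphere
Radius r = 2 ft
Formula: V = (4/3) * pi * r^3
r^3 = 8
(4/3) * 8 = 10.666667
V = 10.666667 * pi
V = 33.51
33.51 ft^3


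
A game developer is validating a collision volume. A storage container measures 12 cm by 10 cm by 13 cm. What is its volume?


Shape: rectangular prism
l = 12 cm, w = 10 cm, h = 13 cm
Formula: V = l * w * h
V = 12 * 10 * 13
V = 120 * 13
V = 1560
1560 cm^3


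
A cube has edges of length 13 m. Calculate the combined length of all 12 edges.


Shape: cube
Side s = 13 m
A cube has 12 edges, all equal.
Formula: total edge length = 12 * s
Total = 12 * 13
Total = 156
156 m


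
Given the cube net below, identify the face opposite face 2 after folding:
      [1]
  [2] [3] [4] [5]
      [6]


Net: cross layout. Take square 3 as the base (bottom).
Fold the four squares in the horizontal row up around 3: 2 -> left, 4 -> right, 5 wraps to the top.
Fold 1 and 6 up from 3: 1 -> back, 6 -> front.
Opposite pairs are therefore: (1, 6), (2, 4), (3, 5).
Face 2 is opposite face 4.
face 4


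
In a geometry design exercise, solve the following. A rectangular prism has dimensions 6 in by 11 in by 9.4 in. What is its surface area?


Shape: rectangular prism
l = 6 in, w = 11 in, h = 9.4 in
Formula: SA = 2(lw + lh + wh)
lw = 66, lh = 56.4, wh = 103.4
lw + lh + wh = 225.8
SA = 2 * 225.8
SA = 451.6
451.6 in^2


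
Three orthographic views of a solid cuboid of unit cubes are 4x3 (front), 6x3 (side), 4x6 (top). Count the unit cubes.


Orthographic views of a solid rectangular block:
Front view 4 x 3 -> length = 4, height = 3
Side view 6 x 3 -> width = 6, height = 3 (consistent)
Top view 4 x 6 -> confirms length = 4, width = 6
The block is 4 x 6 x 3.
Total unit cubes = 4 * 6 * 3 = 72
72 unit cubes
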